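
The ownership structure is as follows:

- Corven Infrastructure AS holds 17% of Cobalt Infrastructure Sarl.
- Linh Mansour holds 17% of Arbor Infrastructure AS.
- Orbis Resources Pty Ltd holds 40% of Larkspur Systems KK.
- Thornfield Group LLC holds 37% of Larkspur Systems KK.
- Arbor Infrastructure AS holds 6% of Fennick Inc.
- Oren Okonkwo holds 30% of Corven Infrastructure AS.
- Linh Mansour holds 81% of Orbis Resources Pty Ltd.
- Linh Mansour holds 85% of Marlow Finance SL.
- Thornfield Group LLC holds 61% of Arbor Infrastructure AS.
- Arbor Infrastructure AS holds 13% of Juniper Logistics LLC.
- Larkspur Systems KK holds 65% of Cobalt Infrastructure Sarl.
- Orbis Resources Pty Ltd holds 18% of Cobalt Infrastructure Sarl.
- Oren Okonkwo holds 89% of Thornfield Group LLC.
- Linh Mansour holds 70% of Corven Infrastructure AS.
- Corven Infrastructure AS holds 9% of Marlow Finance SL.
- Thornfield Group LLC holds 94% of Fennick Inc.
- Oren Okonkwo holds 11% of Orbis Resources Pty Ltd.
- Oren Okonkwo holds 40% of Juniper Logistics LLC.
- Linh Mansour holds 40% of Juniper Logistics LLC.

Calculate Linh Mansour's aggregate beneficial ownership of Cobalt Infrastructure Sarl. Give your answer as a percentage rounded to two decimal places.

47.54%

Linh reaches Cobalt along 3 paths.
Via Orbis: 81% × 18% = 14.58%.
Via Corven: 70% × 17% = 11.9%.
Via Orbis → Larkspur: 81% × 40% × 65% = 21.06%.
Total: 14.58% + 11.9% + 21.06% = 47.54%.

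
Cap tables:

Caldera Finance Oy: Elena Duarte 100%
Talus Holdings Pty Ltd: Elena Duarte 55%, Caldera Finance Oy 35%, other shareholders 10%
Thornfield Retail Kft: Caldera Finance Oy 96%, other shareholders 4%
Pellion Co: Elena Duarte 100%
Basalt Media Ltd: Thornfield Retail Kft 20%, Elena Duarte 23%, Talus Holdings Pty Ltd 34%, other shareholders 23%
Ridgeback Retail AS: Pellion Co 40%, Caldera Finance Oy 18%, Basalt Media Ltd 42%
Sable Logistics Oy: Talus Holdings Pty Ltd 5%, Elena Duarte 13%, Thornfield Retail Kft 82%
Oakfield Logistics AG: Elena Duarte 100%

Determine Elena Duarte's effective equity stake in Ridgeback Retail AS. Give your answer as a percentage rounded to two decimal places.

Elena reaches Ridgeback along 6 paths.
Via Pellion: 100% × 40% = 40%.
Via Caldera: 100% × 18% = 18%.
Via Caldera → Thornfield → Basalt: 100% × 96% × 20% × 42% = 8.064%.
Via Basalt: 23% × 42% = 9.66%.
Via Talus → Basalt: 55% × 34% × 42% = 7.854%.
Via Caldera → Talus → Basalt: 100% × 35% × 34% × 42% = 4.998%.
Total: 40% + 18% + 8.064% + 9.66% + 7.854% + 4.998% = 88.576%.
Rounded: 88.58%.

88.58%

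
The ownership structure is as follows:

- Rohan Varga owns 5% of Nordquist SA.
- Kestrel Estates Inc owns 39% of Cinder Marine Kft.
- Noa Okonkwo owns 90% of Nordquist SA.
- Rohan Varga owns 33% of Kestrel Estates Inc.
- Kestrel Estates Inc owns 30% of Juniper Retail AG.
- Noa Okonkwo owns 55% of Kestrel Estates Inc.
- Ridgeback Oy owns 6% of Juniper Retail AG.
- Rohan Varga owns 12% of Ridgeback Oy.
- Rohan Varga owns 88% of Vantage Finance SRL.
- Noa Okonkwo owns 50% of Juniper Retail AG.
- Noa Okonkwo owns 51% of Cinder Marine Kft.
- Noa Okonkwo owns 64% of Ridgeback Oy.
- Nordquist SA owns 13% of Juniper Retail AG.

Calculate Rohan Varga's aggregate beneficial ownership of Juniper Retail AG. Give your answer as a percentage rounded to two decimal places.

Rohan reaches Juniper along 3 paths.
Via Kestrel: 33% × 30% = 9.9%.
Via Nordquist: 5% × 13% = 0.65%.
Via Ridgeback: 12% × 6% = 0.72%.
Total: 9.9% + 0.65% + 0.72% = 11.27%.

11.27%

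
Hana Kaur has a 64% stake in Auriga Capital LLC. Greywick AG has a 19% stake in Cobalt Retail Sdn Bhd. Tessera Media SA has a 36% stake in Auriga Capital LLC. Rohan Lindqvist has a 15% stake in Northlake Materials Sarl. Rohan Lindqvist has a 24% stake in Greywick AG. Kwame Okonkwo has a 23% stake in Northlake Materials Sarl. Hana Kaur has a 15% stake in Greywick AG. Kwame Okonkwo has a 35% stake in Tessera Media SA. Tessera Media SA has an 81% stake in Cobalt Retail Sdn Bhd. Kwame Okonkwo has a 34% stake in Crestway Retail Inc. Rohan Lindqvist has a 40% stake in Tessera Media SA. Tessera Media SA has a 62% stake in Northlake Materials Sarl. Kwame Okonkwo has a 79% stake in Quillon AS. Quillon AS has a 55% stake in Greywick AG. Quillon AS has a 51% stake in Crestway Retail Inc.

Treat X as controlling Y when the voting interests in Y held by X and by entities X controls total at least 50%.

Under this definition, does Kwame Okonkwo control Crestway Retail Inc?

Kwame holds 79% of Quillon, so Kwame controls Quillon.
Quillon and Kwame together hold 51% + 34% = 85% of Crestway, so Kwame controls Crestway.

Yes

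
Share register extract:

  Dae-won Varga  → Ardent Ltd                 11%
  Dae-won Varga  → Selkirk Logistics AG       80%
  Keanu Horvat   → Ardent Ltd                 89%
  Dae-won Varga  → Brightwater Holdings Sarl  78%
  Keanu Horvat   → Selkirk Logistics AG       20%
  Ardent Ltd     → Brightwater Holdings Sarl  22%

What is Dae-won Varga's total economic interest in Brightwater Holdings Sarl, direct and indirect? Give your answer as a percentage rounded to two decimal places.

Dae-won reaches Brightwater along 2 paths.
Direct stake: 78% = 78%.
Via Ardent: 11% × 22% = 2.42%.
Total: 78% + 2.42% = 80.42%.

80.42%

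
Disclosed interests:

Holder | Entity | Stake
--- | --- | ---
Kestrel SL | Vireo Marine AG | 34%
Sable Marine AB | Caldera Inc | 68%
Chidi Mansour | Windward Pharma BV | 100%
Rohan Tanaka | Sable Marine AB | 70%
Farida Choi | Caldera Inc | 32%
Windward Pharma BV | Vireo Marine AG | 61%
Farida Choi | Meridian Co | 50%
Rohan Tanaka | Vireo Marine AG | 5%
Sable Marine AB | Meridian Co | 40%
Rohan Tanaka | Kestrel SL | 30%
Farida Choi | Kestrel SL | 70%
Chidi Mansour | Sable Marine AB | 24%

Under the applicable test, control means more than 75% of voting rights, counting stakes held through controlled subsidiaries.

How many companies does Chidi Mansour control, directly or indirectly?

1

Chidi holds 100% of Windward, so Chidi controls Windward.
No other company's threshold is met.
Chidi controls 1 company.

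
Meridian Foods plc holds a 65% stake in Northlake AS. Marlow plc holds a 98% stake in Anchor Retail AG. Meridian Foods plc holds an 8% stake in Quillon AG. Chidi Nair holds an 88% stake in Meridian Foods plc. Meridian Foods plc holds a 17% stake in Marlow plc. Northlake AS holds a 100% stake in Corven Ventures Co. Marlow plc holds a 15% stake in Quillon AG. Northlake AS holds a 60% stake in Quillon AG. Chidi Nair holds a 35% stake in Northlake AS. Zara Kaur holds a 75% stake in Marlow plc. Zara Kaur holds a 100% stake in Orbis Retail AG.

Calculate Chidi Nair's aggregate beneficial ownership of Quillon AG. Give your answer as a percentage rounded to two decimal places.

64.60%

Chidi reaches Quillon along 4 paths.
Via Meridian → Northlake: 88% × 65% × 60% = 34.32%.
Via Northlake: 35% × 60% = 21%.
Via Meridian: 88% × 8% = 7.04%.
Via Meridian → Marlow: 88% × 17% × 15% = 2.244%.
Total: 34.32% + 21% + 7.04% + 2.244% = 64.604%.
Rounded: 64.60%.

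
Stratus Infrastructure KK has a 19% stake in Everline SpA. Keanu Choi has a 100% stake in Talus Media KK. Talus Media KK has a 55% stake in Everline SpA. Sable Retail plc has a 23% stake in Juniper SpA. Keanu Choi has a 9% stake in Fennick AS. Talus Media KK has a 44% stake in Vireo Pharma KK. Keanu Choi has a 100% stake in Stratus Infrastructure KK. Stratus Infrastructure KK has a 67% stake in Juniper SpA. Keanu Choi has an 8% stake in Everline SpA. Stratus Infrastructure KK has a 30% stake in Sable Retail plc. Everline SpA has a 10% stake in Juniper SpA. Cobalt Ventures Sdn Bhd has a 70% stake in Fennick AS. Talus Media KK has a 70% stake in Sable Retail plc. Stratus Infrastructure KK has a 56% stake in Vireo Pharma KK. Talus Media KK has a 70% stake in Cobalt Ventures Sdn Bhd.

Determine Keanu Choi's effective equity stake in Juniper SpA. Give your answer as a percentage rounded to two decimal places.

98.20%

Keanu reaches Juniper along 6 paths.
Via Talus → Everline: 100% × 55% × 10% = 5.5%.
Via Everline: 8% × 10% = 0.8%.
Via Stratus → Everline: 100% × 19% × 10% = 1.9%.
Via Stratus: 100% × 67% = 67%.
Via Stratus → Sable: 100% × 30% × 23% = 6.9%.
Via Talus → Sable: 100% × 70% × 23% = 16.1%.
Total: 5.5% + 0.8% + 1.9% + 67% + 6.9% + 16.1% = 98.2%.
Rounded: 98.20%.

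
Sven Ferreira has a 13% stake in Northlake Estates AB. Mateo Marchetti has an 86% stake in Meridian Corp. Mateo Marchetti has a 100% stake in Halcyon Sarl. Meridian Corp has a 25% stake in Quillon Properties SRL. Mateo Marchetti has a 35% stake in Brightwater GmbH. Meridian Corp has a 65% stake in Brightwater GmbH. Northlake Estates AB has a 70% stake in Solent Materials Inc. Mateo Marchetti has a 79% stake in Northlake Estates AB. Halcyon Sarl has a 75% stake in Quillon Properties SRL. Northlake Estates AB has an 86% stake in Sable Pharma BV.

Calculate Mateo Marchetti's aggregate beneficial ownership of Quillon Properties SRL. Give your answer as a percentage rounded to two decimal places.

96.50%

Mateo reaches Quillon along 2 paths.
Via Halcyon: 100% × 75% = 75%.
Via Meridian: 86% × 25% = 21.5%.
Total: 75% + 21.5% = 96.5%.
Rounded: 96.50%.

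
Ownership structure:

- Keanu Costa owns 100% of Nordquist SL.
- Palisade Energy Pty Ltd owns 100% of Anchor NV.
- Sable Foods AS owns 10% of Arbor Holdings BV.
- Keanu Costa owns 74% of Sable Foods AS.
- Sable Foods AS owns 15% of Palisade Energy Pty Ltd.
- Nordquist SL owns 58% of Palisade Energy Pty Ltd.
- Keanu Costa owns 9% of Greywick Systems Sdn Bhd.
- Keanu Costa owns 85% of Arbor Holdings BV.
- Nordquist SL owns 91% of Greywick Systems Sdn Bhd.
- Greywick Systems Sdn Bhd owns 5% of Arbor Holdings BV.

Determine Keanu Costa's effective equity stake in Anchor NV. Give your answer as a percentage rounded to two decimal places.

Keanu reaches Anchor along 2 paths.
Via Nordquist → Palisade: 100% × 58% × 100% = 58%.
Via Sable → Palisade: 74% × 15% × 100% = 11.1%.
Total: 58% + 11.1% = 69.1%.
Rounded: 69.10%.

69.10%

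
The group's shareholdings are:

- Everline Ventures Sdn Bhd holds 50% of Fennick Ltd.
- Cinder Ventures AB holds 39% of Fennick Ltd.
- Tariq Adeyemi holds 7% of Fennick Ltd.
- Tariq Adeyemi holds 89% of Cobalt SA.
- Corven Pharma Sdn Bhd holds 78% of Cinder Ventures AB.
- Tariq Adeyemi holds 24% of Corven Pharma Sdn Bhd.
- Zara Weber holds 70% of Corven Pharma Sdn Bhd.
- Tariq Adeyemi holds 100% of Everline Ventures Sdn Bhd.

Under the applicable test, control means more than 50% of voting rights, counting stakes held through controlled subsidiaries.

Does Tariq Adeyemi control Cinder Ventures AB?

No

Tariq holds 100% of Everline, so Tariq controls Everline.
Tariq holds 89% of Cobalt, so Tariq controls Cobalt.
Everline and Tariq together hold 50% + 7% = 57% of Fennick, so Tariq controls Fennick.
Neither Tariq nor any entity Tariq controls holds any voting interest in Cinder.
So Tariq does not control Cinder.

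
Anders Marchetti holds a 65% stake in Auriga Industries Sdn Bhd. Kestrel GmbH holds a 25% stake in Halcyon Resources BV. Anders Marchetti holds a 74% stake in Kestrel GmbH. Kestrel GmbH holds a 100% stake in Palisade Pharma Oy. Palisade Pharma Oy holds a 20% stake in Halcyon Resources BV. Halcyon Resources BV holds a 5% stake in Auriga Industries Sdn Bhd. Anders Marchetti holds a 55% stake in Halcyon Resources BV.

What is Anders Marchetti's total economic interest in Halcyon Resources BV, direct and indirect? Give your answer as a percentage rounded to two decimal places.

Anders reaches Halcyon along 3 paths.
Via Kestrel → Palisade: 74% × 100% × 20% = 14.8%.
Via Kestrel: 74% × 25% = 18.5%.
Direct stake: 55% = 55%.
Total: 14.8% + 18.5% + 55% = 88.3%.
Rounded: 88.30%.

88.30%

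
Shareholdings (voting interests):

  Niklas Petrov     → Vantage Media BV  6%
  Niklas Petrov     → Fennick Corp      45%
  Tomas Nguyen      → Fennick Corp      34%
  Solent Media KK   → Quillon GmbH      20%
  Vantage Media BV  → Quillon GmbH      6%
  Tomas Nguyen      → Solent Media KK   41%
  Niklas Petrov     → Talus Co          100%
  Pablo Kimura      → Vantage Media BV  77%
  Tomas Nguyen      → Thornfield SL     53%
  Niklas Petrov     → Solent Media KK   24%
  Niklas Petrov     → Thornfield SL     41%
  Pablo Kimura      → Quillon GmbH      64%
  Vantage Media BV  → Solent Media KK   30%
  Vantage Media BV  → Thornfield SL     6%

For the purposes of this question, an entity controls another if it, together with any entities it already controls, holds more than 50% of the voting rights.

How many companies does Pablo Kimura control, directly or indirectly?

2

Pablo holds 77% of Vantage, so Pablo controls Vantage.
Pablo and Vantage together hold 64% + 6% = 70% of Quillon, so Pablo controls Quillon.
No other company's threshold is met.
Pablo controls 2 companies.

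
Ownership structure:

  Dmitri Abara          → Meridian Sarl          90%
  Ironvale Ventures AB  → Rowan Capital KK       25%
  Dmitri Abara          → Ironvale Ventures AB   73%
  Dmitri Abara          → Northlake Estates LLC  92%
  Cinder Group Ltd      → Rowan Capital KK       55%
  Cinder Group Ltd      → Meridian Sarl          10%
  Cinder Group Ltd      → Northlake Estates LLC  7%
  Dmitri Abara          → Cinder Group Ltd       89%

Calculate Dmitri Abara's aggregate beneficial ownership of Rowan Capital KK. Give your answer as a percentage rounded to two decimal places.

Dmitri reaches Rowan along 2 paths.
Via Ironvale: 73% × 25% = 18.25%.
Via Cinder: 89% × 55% = 48.95%.
Total: 18.25% + 48.95% = 67.2%.
Rounded: 67.20%.

67.20%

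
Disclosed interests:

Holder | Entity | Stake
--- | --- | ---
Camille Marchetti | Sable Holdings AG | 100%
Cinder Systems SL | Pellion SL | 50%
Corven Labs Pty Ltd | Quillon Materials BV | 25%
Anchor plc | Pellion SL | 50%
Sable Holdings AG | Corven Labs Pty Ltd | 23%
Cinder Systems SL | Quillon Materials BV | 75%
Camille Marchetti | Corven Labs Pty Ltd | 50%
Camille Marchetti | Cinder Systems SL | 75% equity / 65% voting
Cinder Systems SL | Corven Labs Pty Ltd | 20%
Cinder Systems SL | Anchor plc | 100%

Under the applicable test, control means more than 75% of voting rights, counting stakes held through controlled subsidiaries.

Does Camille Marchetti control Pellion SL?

No

Camille holds 100% of Sable, so Camille controls Sable.
Neither Camille nor any entity Camille controls holds any voting interest in Pellion.
So Camille does not control Pellion.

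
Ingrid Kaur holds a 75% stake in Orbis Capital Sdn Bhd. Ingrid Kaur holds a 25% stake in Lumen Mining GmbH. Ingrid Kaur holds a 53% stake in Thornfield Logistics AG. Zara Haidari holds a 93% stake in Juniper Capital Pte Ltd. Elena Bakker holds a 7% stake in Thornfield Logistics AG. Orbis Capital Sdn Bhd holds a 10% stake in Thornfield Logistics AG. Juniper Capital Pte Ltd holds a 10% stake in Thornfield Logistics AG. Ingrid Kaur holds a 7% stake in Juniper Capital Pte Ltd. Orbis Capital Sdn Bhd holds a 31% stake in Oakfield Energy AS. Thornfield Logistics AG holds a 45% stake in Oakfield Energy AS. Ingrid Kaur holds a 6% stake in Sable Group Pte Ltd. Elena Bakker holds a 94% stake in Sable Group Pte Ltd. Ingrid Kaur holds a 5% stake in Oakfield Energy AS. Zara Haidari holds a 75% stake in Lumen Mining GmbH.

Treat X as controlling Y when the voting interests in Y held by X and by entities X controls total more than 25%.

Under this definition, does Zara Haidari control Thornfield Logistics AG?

No

Zara holds 93% of Juniper, so Zara controls Juniper.
Zara holds 75% of Lumen, so Zara controls Lumen.
In Thornfield, Zara's side holds only 10%, not > 25%.
So Zara does not control Thornfield.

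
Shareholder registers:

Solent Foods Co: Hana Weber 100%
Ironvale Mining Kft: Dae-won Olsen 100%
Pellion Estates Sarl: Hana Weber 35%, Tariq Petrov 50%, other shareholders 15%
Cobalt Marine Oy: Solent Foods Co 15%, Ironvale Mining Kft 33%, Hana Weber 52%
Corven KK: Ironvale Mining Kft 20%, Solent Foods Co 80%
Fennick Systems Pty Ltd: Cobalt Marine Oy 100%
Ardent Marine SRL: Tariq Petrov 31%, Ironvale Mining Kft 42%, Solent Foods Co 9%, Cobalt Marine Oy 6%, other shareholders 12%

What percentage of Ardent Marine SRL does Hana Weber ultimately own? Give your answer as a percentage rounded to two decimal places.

Hana reaches Ardent along 3 paths.
Via Solent: 100% × 9% = 9%.
Via Solent → Cobalt: 100% × 15% × 6% = 0.9%.
Via Cobalt: 52% × 6% = 3.12%.
Total: 9% + 0.9% + 3.12% = 13.02%.

13.02%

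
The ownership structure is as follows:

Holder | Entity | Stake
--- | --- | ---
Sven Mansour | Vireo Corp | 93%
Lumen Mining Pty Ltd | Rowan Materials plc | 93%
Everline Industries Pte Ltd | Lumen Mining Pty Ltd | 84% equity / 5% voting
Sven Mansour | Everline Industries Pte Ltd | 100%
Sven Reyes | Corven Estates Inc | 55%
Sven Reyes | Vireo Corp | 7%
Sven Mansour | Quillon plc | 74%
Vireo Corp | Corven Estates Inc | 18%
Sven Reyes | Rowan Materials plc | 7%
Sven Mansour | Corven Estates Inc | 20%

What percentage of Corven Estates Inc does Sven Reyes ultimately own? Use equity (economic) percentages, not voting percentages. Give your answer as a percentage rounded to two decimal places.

56.26%

Sven Reyes reaches Corven along 2 paths.
Via Vireo: 7% × 18% = 1.26%.
Direct stake: 55% = 55%.
Total: 1.26% + 55% = 56.26%.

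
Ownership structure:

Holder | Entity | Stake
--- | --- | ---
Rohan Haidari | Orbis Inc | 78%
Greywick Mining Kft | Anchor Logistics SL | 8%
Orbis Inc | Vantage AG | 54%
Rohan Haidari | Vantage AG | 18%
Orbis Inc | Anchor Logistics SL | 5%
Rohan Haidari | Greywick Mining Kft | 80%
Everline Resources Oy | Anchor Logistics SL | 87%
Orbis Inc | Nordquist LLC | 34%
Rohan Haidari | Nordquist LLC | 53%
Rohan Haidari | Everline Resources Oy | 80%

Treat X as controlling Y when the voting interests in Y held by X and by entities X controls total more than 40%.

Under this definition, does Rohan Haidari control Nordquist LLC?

Yes

Rohan holds 78% of Orbis, so Rohan controls Orbis.
Orbis and Rohan together hold 34% + 53% = 87% of Nordquist, so Rohan controls Nordquist.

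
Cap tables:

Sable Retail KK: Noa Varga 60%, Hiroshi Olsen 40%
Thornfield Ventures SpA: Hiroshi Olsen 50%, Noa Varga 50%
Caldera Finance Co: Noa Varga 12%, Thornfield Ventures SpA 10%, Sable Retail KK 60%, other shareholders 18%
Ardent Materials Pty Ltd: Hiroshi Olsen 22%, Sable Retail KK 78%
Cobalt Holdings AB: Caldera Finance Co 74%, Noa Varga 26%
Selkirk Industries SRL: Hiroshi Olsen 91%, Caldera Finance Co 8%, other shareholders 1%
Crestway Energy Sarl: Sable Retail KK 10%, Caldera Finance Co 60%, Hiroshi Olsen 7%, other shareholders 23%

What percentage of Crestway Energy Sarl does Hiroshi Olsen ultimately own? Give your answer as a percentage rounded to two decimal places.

Hiroshi reaches Crestway along 4 paths.
Via Sable: 40% × 10% = 4%.
Via Thornfield → Caldera: 50% × 10% × 60% = 3%.
Via Sable → Caldera: 40% × 60% × 60% = 14.4%.
Direct stake: 7% = 7%.
Total: 4% + 3% + 14.4% + 7% = 28.4%.
Rounded: 28.40%.

28.40%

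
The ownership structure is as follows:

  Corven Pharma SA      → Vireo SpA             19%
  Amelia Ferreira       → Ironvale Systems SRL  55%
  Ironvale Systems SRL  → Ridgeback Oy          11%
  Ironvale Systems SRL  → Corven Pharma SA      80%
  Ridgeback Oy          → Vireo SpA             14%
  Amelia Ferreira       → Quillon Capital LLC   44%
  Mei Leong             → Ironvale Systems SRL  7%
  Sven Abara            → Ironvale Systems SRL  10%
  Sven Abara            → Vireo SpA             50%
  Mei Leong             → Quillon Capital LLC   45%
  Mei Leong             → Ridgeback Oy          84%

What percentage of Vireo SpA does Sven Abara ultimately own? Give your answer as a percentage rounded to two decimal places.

51.67%

Sven reaches Vireo along 3 paths.
Via Ironvale → Corven: 10% × 80% × 19% = 1.52%.
Via Ironvale → Ridgeback: 10% × 11% × 14% = 0.154%.
Direct stake: 50% = 50%.
Total: 1.52% + 0.154% + 50% = 51.674%.
Rounded: 51.67%.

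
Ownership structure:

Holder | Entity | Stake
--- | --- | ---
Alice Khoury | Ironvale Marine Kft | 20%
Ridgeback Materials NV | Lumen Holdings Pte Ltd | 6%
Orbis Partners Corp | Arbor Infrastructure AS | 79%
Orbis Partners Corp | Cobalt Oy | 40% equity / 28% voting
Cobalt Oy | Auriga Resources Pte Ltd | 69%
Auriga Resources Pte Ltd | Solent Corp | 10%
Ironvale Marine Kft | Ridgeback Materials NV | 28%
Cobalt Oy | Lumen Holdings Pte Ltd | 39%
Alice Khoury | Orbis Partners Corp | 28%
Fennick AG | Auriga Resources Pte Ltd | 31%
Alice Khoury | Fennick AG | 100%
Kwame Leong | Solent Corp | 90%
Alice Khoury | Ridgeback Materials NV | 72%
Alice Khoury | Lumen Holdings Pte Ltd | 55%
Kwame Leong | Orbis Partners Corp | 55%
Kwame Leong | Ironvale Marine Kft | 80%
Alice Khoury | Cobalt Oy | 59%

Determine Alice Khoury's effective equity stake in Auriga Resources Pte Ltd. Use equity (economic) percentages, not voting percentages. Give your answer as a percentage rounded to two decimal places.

Alice reaches Auriga along 3 paths.
Via Fennick: 100% × 31% = 31%.
Via Cobalt: 59% × 69% = 40.71%.
Via Orbis → Cobalt: 28% × 40% × 69% = 7.728%.
Total: 31% + 40.71% + 7.728% = 79.438%.
Rounded: 79.44%.

79.44%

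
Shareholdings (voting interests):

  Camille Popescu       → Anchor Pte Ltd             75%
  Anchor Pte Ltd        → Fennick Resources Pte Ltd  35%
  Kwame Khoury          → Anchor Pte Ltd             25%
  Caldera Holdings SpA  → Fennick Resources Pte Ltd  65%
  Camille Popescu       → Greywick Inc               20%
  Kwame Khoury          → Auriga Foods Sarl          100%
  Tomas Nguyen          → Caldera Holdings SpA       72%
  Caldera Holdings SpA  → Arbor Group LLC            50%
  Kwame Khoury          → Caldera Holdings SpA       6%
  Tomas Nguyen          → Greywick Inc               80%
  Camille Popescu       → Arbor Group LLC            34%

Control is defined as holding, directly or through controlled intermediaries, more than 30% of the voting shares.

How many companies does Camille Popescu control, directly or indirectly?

Camille holds 34% of Arbor, so Camille controls Arbor.
Camille holds 75% of Anchor, so Camille controls Anchor.
Anchor holds 35% of Fennick, so Camille controls Fennick.
No other company's threshold is met.
Camille controls 3 companies.

3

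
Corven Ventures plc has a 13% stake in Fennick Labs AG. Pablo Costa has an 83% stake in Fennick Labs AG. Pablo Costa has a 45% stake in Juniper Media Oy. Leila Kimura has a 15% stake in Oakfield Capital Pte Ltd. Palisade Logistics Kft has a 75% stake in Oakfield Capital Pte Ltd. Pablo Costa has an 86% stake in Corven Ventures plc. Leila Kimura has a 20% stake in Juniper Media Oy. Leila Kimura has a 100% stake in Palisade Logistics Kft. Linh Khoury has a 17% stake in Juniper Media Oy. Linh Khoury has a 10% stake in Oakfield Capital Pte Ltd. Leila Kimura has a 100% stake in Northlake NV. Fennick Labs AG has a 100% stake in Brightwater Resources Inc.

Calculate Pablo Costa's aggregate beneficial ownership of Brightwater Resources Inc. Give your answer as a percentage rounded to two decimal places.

94.18%

Pablo reaches Brightwater along 2 paths.
Via Fennick: 83% × 100% = 83%.
Via Corven → Fennick: 86% × 13% × 100% = 11.18%.
Total: 83% + 11.18% = 94.18%.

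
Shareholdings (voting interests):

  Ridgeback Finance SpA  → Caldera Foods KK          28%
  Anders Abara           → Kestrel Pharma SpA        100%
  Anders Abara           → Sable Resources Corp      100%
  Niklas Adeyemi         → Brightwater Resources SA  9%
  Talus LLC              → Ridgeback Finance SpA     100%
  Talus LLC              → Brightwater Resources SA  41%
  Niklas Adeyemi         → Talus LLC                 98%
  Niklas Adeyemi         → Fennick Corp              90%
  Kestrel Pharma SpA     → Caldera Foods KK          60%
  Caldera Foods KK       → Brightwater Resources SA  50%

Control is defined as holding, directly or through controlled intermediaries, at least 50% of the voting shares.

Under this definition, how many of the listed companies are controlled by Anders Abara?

Anders holds 100% of Kestrel, so Anders controls Kestrel.
Anders holds 100% of Sable, so Anders controls Sable.
Kestrel holds 60% of Caldera, so Anders controls Caldera.
Caldera holds 50% of Brightwater, so Anders controls Brightwater.
No other company's threshold is met.
Anders controls 4 companies.

4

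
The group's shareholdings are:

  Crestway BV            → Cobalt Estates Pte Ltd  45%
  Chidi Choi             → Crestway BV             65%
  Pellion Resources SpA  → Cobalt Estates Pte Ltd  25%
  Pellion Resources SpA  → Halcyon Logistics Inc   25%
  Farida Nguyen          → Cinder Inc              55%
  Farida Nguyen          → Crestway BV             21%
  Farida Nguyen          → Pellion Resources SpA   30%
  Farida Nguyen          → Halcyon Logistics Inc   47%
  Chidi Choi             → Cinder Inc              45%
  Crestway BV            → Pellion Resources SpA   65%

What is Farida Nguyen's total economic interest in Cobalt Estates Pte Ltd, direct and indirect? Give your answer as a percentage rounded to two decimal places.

Farida reaches Cobalt along 3 paths.
Via Crestway: 21% × 45% = 9.45%.
Via Pellion: 30% × 25% = 7.5%.
Via Crestway → Pellion: 21% × 65% × 25% = 3.4125%.
Total: 9.45% + 7.5% + 3.4125% = 20.3625%.
Rounded: 20.36%.

20.36%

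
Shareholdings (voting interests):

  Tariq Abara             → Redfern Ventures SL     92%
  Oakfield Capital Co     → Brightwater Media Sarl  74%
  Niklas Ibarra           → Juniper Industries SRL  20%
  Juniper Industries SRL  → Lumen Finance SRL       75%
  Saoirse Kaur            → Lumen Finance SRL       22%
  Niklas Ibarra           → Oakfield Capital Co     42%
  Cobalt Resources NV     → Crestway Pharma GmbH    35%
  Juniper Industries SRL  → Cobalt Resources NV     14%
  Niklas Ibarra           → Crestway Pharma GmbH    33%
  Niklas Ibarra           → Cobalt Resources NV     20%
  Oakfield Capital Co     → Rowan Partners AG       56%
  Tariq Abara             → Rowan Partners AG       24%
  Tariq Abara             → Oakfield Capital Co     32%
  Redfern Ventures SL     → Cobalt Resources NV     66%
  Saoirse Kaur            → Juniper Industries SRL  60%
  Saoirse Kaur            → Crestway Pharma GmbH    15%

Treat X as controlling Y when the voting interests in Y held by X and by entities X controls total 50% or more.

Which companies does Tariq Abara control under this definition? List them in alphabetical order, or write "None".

Tariq holds 92% of Redfern, so Tariq controls Redfern.
Redfern holds 66% of Cobalt, so Tariq controls Cobalt.
No other company's threshold is met.

Cobalt Resources NV, Redfern Ventures SL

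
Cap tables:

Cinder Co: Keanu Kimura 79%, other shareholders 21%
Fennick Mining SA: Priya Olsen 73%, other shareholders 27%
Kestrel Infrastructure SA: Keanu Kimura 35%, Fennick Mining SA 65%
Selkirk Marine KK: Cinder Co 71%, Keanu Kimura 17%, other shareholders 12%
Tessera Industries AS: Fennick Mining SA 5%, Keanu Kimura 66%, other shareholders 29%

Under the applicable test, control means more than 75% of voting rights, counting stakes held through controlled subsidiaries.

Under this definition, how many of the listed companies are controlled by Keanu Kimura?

2

Keanu holds 79% of Cinder, so Keanu controls Cinder.
Cinder and Keanu together hold 71% + 17% = 88% of Selkirk, so Keanu controls Selkirk.
No other company's threshold is met.
Keanu controls 2 companies.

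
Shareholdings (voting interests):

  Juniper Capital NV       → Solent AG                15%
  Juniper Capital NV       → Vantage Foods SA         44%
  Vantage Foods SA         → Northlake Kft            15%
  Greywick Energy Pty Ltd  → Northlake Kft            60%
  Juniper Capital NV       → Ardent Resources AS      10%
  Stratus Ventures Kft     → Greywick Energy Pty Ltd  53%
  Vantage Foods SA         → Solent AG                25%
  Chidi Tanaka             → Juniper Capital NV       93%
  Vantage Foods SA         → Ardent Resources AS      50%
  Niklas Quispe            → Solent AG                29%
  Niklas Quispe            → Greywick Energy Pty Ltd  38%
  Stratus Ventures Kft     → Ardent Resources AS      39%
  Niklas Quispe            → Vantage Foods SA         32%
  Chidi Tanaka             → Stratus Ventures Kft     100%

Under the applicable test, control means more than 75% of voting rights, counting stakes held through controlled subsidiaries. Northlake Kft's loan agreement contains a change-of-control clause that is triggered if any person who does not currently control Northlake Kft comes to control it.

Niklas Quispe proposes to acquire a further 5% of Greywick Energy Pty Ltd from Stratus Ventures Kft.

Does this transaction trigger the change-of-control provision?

The purchase adds only to Niklas's holdings (Stratus's stake shrinks), so Niklas is the only person who could newly come to control Northlake.
Niklas's largest direct stake is 38% in Greywick, which does not meet the threshold, so Niklas controls no company.
Neither Niklas nor any entity Niklas controls holds any voting interest in Northlake.
So before the transaction, Niklas does not control Northlake.
After the purchase, Niklas's direct stake in Greywick rises to 38% + 5% = 43%, and Stratus's stake falls to 48%.
Niklas's side now holds 43% of Greywick, not > 75%, so Niklas still does not control Greywick.
After the transaction, neither Niklas nor any entity Niklas controls holds a voting interest in Northlake, so Niklas still does not control it.
No new person acquires control, so the clause is not triggered.

No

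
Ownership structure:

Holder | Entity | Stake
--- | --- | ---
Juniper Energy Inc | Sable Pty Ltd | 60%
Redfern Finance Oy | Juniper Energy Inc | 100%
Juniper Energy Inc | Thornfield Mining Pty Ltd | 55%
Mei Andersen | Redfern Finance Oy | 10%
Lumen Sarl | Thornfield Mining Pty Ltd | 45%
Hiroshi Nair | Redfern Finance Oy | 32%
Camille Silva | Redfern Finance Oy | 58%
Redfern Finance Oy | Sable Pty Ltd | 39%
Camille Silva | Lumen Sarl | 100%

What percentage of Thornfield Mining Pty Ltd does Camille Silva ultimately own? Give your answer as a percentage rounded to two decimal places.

Camille reaches Thornfield along 2 paths.
Via Lumen: 100% × 45% = 45%.
Via Redfern → Juniper: 58% × 100% × 55% = 31.9%.
Total: 45% + 31.9% = 76.9%.
Rounded: 76.90%.

76.90%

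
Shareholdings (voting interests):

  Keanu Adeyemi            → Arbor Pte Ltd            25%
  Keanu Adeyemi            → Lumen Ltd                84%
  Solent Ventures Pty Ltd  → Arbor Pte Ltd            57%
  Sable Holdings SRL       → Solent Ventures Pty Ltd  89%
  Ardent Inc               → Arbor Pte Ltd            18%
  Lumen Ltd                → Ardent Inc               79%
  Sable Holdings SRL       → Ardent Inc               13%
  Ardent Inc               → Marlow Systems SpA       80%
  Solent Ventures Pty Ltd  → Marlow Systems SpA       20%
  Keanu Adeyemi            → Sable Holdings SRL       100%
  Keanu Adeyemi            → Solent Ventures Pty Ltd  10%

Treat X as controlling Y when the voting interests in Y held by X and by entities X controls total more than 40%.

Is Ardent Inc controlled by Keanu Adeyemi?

Keanu holds 84% of Lumen, so Keanu controls Lumen.
Keanu holds 100% of Sable, so Keanu controls Sable.
Sable and Lumen together hold 13% + 79% = 92% of Ardent, so Keanu controls Ardent.

Yes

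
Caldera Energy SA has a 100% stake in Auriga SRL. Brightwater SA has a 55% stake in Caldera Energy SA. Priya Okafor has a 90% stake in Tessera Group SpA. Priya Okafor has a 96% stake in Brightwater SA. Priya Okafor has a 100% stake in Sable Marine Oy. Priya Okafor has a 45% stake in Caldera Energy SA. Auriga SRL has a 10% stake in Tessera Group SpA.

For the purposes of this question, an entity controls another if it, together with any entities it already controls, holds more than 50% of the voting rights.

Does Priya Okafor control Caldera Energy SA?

Yes

Priya holds 96% of Brightwater, so Priya controls Brightwater.
Priya and Brightwater together hold 45% + 55% = 100% of Caldera, so Priya controls Caldera.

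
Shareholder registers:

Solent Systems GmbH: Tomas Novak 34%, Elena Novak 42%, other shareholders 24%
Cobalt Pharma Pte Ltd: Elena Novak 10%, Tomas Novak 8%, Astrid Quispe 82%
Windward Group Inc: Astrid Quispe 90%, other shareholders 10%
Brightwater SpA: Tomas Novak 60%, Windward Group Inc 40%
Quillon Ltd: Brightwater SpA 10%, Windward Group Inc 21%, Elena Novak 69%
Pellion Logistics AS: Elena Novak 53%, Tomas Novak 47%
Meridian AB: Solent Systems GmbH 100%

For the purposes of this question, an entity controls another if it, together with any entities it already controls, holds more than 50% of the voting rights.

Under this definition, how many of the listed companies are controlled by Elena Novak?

Elena holds 69% of Quillon, so Elena controls Quillon.
Elena holds 53% of Pellion, so Elena controls Pellion.
No other company's threshold is met.
Elena controls 2 companies.

2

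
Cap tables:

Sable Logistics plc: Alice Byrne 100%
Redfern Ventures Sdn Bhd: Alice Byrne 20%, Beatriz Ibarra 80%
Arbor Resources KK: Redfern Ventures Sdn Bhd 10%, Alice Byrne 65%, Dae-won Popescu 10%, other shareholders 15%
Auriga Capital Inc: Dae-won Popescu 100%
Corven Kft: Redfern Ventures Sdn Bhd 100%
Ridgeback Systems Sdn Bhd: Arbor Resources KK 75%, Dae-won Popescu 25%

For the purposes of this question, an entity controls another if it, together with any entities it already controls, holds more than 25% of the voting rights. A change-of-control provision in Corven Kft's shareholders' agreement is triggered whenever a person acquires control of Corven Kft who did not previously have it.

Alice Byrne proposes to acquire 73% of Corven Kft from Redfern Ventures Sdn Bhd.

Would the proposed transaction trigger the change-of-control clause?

The purchase adds only to Alice's holdings (Redfern's stake shrinks), so Alice is the only person who could newly come to control Corven.
Alice holds 100% of Sable, so Alice controls Sable.
Alice holds 65% of Arbor, so Alice controls Arbor.
Arbor holds 75% of Ridgeback, so Alice controls Ridgeback.
Neither Alice nor any entity Alice controls holds any voting interest in Corven.
So before the transaction, Alice does not control Corven.
After the purchase, Alice holds 73% of Corven directly, and Redfern's stake falls to 27%.
Alice holds 73% of Corven, so Alice controls Corven.
Alice did not control Corven before and does after, so the clause is triggered.

Yes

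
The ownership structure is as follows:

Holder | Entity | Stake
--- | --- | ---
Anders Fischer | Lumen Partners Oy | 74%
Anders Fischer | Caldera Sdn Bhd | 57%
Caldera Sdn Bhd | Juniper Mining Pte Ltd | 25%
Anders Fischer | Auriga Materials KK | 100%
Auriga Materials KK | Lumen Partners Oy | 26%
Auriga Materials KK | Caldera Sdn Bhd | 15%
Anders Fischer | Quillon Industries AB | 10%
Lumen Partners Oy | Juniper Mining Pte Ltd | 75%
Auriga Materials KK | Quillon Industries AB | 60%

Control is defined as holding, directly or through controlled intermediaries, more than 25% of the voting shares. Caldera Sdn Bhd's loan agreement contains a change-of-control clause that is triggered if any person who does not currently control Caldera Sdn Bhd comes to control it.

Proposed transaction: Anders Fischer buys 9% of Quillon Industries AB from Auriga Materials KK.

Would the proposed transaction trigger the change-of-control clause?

The purchase adds only to Anders's holdings (Auriga's stake shrinks), so Anders is the only person who could newly come to control Caldera.
Anders holds 100% of Auriga, so Anders controls Auriga.
Auriga and Anders together hold 15% + 57% = 72% of Caldera, so Anders controls Caldera.
So Anders already controls Caldera before the transaction.
After the purchase, Anders's direct stake in Quillon rises to 10% + 9% = 19%, and Auriga's stake falls to 51%.
Anders controlled Caldera already, so this is not a new person acquiring control; every other person's position is unchanged or reduced.
No new person acquires control, so the clause is not triggered.

No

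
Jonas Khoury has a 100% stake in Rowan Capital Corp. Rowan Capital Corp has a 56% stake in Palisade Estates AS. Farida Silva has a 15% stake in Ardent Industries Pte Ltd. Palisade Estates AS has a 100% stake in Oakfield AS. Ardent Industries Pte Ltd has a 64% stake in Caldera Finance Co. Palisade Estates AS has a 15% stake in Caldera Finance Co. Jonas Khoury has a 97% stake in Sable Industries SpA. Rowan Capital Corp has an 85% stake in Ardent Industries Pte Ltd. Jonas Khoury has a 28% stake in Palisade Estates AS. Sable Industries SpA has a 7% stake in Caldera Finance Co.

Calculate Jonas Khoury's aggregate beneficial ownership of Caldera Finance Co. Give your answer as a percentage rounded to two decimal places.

Jonas reaches Caldera along 4 paths.
Via Rowan → Palisade: 100% × 56% × 15% = 8.4%.
Via Palisade: 28% × 15% = 4.2%.
Via Rowan → Ardent: 100% × 85% × 64% = 54.4%.
Via Sable: 97% × 7% = 6.79%.
Total: 8.4% + 4.2% + 54.4% + 6.79% = 73.79%.

73.79%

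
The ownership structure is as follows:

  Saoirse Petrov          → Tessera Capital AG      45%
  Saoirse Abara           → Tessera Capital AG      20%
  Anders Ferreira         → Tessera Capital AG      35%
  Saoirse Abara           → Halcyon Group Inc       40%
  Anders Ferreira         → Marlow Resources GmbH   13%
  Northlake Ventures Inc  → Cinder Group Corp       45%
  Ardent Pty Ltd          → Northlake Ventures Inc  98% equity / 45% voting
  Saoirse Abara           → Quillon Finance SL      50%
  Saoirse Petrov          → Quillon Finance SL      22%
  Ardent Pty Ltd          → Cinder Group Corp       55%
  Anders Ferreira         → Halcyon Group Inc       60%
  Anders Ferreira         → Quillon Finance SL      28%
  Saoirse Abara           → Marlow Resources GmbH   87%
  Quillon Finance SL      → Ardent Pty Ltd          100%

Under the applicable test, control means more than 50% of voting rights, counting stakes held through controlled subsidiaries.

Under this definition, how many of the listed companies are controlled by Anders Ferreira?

Anders holds 60% of Halcyon, so Anders controls Halcyon.
No other company's threshold is met.
Anders controls 1 company.

1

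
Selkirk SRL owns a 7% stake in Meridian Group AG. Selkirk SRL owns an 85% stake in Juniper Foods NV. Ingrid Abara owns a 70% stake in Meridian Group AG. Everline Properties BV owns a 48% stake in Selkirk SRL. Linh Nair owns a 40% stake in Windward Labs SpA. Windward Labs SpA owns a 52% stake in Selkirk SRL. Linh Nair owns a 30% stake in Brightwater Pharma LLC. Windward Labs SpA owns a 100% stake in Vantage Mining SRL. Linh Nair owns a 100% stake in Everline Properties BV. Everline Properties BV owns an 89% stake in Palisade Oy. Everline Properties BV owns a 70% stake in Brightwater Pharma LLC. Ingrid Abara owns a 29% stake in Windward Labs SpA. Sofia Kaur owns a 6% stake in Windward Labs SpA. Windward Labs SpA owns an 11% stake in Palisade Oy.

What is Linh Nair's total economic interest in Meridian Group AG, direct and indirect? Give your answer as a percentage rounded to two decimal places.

4.82%

Linh reaches Meridian along 2 paths.
Via Everline → Selkirk: 100% × 48% × 7% = 3.36%.
Via Windward → Selkirk: 40% × 52% × 7% = 1.456%.
Total: 3.36% + 1.456% = 4.816%.
Rounded: 4.82%.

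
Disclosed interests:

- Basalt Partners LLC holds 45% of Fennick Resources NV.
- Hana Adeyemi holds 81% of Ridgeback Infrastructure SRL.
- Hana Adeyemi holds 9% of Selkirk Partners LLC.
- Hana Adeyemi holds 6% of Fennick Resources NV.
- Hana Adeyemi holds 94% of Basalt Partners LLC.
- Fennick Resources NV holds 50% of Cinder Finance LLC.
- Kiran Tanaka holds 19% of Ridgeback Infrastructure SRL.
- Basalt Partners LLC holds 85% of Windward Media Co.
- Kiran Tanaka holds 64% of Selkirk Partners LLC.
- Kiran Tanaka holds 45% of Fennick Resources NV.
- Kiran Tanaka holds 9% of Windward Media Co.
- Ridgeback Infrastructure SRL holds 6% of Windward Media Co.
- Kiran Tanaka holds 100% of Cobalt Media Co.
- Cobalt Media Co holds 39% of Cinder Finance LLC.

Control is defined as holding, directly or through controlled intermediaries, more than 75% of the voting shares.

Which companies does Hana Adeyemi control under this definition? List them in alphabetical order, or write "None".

Hana holds 94% of Basalt, so Hana controls Basalt.
Hana holds 81% of Ridgeback, so Hana controls Ridgeback.
Ridgeback and Basalt together hold 6% + 85% = 91% of Windward, so Hana controls Windward.
No other company's threshold is met.

Basalt Partners LLC, Ridgeback Infrastructure SRL, Windward Media Co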